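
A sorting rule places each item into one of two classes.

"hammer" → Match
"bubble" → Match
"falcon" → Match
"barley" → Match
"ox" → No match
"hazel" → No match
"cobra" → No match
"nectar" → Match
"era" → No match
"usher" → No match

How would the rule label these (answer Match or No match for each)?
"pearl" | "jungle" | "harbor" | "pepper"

No match, Match, Match, Match

The simplest hypothesis consistent with all the labels is: length 6.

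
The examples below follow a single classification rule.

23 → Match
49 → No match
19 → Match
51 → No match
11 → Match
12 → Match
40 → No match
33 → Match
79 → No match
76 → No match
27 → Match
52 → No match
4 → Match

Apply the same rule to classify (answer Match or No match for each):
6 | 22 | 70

Match, Match, No match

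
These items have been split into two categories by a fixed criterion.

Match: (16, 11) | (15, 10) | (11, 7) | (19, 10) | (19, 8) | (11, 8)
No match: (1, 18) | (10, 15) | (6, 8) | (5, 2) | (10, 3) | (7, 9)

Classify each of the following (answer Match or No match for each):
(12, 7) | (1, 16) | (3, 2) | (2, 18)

Match, No match, No match, No match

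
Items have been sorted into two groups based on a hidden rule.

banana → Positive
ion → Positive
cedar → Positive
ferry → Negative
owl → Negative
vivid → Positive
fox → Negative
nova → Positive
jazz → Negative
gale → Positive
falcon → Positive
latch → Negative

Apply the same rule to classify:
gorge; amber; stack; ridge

Positive, Positive, Negative, Positive

The rule appears to be: has ≥ 2 vowels.
gorge: 2 vowels, checks out → Positive.
amber: 2 vowels, checks out → Positive.
stack: 1 vowel, lacks this property → Negative.
ridge: 2 vowels, checks out → Positive.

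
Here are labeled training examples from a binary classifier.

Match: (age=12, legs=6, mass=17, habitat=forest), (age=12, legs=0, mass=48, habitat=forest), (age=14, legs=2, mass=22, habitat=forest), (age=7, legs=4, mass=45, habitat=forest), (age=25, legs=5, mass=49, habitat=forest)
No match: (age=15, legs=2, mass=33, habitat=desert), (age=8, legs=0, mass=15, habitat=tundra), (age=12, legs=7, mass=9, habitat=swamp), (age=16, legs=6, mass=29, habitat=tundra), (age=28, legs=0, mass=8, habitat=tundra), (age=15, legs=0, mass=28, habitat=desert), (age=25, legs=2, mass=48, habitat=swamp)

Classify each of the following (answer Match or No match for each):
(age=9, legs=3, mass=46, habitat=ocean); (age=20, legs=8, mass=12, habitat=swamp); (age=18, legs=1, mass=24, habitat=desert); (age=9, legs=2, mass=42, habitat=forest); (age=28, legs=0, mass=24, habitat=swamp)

The common property of the 'Match' items is: habitat is forest. No 'No match' item has it.
(age=9, legs=3, mass=46, habitat=ocean): No match (habitat is ocean).
(age=20, legs=8, mass=12, habitat=swamp): No match (habitat is swamp).
(age=18, legs=1, mass=24, habitat=desert): No match (habitat is desert).
(age=9, legs=2, mass=42, habitat=forest): Match (habitat is forest).
(age=28, legs=0, mass=24, habitat=swamp): No match (habitat is swamp).

No match, No match, No match, Match, No match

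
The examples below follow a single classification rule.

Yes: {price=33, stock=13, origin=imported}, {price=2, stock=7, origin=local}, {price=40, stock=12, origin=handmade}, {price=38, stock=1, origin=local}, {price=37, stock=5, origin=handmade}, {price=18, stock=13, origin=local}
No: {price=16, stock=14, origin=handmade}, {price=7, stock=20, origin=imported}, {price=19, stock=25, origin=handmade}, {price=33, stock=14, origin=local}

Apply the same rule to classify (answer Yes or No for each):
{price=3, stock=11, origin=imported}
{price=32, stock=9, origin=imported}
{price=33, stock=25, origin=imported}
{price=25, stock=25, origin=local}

A rule that fits every label: stock ≤ 13 — true of each 'Yes' example, false of each 'No' one.

Yes, Yes, No, No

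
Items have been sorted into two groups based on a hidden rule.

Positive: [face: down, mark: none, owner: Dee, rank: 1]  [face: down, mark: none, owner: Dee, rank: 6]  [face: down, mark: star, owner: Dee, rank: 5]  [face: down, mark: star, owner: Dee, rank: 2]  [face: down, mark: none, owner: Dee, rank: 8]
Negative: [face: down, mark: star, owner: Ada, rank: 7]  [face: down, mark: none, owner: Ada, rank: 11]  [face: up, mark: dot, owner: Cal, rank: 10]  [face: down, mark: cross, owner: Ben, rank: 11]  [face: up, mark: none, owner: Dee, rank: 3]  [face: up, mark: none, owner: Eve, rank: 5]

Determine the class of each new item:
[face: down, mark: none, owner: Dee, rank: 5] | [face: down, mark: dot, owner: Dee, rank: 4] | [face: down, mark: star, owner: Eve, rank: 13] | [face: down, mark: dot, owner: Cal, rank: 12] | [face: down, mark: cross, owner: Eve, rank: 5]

'Positive' ⟺ owner is Dee AND face is down.
[face: down, mark: none, owner: Dee, rank: 5]: owner is Dee, face is down — has this property, so Positive.
[face: down, mark: dot, owner: Dee, rank: 4]: owner is Dee, face is down — has this property, so Positive.
[face: down, mark: star, owner: Eve, rank: 13]: owner is Eve, face is down — lacks this property, so Negative.
[face: down, mark: dot, owner: Cal, rank: 12]: owner is Cal, face is down — lacks this property, so Negative.
[face: down, mark: cross, owner: Eve, rank: 5]: owner is Eve, face is down — lacks this property, so Negative.

Positive, Positive, Negative, Negative, Negative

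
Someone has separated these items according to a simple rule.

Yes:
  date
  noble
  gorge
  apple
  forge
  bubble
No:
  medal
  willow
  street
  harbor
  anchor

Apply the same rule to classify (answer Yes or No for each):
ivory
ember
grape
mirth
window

No, No, Yes, No, No

The common property of the 'Yes' items is: ends with 'e'. No 'No' item has it.
ivory → ends with 'y' → No. ember → ends with 'r' → No. grape → ends with 'e' → Yes. mirth → ends with 'h' → No. window → ends with 'w' → No.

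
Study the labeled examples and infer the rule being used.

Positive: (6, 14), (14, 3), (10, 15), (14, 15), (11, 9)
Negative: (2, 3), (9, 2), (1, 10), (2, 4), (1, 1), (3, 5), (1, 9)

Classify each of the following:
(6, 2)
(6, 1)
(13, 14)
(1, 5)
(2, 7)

Negative, Negative, Positive, Negative, Negative

One predicate separates the groups cleanly: sum ≥ 17.
(6, 2): Negative (6+2 = 8).
(6, 1): Negative (6+1 = 7).
(13, 14): Positive (13+14 = 27).
(1, 5): Negative (1+5 = 6).
(2, 7): Negative (2+7 = 9).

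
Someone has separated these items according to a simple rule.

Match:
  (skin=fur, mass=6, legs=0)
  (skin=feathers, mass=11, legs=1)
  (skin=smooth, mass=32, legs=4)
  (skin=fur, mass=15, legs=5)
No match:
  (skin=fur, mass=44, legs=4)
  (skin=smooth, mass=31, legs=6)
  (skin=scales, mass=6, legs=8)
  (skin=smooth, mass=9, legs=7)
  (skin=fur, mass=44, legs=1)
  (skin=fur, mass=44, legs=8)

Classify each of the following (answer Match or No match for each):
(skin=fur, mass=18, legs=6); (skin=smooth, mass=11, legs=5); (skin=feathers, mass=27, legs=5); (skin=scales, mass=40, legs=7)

The classifier is using: legs ≤ 5 AND mass ≤ 32.
(skin=fur, mass=18, legs=6): No match (legs = 6, mass = 18).
(skin=smooth, mass=11, legs=5): Match (legs = 5, mass = 11).
(skin=feathers, mass=27, legs=5): Match (legs = 5, mass = 27).
(skin=scales, mass=40, legs=7): No match (legs = 7, mass = 40).

No match, Match, Match, No match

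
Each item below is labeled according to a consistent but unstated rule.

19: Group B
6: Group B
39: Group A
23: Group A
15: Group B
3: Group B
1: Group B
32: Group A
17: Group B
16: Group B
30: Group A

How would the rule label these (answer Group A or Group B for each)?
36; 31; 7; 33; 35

'Group A' ⟺ at least 23.
36: 36 ≥ 23 — satisfies this, so Group A.
31: 31 ≥ 23 — satisfies this, so Group A.
7: 7 < 23 — lacks this property, so Group B.
33: 33 ≥ 23 — satisfies this, so Group A.
35: 35 ≥ 23 — satisfies this, so Group A.

Group A, Group A, Group B, Group A, Group A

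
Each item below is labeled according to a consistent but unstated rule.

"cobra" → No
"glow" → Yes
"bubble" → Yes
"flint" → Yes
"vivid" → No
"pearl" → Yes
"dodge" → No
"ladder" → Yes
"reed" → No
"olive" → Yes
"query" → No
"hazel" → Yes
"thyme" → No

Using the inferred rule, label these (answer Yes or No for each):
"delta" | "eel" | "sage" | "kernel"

Yes, Yes, No, Yes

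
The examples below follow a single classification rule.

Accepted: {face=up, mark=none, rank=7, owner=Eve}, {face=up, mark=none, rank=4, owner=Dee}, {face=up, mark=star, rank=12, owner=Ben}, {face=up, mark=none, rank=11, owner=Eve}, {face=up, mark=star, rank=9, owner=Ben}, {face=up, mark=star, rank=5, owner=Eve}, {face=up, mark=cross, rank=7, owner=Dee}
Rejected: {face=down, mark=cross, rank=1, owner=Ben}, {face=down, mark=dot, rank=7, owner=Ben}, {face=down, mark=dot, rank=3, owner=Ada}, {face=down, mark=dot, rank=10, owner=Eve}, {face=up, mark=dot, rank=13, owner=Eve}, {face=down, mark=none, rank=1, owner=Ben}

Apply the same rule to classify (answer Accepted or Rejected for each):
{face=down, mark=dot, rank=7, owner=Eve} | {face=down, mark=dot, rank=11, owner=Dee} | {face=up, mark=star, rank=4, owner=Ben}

Rejected, Rejected, Accepted

Rule: face is up AND rank ≤ 12. This holds for each 'Accepted' example and fails for each 'Rejected' one.
{face=down, mark=dot, rank=7, owner=Eve}: face is down, rank = 7 — lacks this property, so Rejected.
{face=down, mark=dot, rank=11, owner=Dee}: face is down, rank = 11 — lacks this property, so Rejected.
{face=up, mark=star, rank=4, owner=Ben}: face is up, rank = 4 — qualifies, so Accepted.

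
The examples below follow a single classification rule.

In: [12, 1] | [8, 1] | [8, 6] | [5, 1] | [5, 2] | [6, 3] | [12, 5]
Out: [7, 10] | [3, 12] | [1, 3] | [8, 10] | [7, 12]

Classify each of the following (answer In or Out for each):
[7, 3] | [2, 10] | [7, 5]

In, Out, In

One predicate separates the groups cleanly: first > second.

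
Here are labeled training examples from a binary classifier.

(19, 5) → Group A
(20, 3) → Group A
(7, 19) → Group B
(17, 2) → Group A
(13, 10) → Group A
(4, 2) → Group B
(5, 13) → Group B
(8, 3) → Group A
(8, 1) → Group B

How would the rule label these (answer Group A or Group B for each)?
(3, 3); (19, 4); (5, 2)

Group B, Group A, Group B

The rule appears to be: first > second AND sum ≥ 11.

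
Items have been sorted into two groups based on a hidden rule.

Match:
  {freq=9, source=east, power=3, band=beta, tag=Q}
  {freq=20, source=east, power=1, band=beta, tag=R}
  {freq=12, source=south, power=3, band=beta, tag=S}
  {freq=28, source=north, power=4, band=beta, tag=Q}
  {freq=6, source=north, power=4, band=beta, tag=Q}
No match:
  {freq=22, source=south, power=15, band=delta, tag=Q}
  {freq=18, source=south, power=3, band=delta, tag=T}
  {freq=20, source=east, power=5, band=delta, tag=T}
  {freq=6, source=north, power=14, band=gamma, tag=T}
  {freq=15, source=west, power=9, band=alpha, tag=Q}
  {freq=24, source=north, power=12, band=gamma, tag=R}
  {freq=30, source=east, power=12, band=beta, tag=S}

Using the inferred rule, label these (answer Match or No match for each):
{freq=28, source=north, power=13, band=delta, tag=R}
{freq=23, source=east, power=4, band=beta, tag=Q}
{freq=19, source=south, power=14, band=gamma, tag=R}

The simplest hypothesis consistent with all the labels is: band is beta AND freq ≤ 28.
{freq=28, source=north, power=13, band=delta, tag=R}: band is delta, freq = 28, does not fit → No match. {freq=23, source=east, power=4, band=beta, tag=Q}: band is beta, freq = 23, checks out → Match. {freq=19, source=south, power=14, band=gamma, tag=R}: band is gamma, freq = 19, does not fit → No match.

No match, Match, No match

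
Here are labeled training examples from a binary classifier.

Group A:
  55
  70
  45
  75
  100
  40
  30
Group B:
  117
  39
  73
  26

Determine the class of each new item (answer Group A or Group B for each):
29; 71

Comparing the two groups points to one rule — multiple of 5.

Group B, Group B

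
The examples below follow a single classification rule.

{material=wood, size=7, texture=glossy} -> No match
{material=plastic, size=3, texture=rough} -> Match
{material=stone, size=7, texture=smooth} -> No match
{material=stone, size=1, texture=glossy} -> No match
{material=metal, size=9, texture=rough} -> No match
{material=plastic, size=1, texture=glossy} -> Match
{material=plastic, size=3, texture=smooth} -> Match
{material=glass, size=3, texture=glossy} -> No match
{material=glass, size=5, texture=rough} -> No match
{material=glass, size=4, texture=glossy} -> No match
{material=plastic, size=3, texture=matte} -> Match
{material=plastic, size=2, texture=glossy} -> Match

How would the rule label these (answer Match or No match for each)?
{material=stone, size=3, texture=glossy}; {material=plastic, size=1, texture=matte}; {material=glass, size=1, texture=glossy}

No match, Match, No match

Looking at the examples, the only property every 'Match' case has and every 'No match' case lacks is: material is plastic.
{material=stone, size=3, texture=glossy} — material is stone, hence No match.
{material=plastic, size=1, texture=matte} — material is plastic, hence Match.
{material=glass, size=1, texture=glossy} — material is glass, hence No match.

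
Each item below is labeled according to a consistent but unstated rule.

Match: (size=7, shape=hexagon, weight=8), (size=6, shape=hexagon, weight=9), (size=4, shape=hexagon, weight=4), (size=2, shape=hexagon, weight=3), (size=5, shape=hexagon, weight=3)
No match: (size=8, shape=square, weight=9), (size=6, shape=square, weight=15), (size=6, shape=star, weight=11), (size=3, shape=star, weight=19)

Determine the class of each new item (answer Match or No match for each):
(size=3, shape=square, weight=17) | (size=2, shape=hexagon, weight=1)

No match, Match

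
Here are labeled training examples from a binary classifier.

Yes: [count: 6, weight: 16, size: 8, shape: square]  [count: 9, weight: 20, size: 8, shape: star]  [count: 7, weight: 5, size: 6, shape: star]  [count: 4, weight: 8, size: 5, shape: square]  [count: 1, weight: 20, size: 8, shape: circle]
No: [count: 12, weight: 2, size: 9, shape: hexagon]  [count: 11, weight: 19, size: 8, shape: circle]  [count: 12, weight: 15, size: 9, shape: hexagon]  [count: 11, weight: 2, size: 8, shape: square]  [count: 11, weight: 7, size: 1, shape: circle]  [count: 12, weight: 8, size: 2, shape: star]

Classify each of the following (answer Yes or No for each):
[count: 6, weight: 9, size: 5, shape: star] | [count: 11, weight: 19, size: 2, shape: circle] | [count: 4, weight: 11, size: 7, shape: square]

One predicate separates the groups cleanly: count ≤ 9.
[count: 6, weight: 9, size: 5, shape: star]: Yes (count = 6). [count: 11, weight: 19, size: 2, shape: circle]: No (count = 11). [count: 4, weight: 11, size: 7, shape: square]: Yes (count = 4).

Yes, No, Yes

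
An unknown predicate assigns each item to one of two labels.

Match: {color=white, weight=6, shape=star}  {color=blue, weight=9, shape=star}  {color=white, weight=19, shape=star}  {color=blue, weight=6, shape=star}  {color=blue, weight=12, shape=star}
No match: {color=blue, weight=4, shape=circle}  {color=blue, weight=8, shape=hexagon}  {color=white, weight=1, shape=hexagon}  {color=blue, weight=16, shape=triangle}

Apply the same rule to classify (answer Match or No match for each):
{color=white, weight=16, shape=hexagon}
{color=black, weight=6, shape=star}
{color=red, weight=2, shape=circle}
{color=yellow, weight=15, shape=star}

No match, Match, No match, Match

Looking at the examples, the only property every 'Match' case has and every 'No match' case lacks is: shape is star.
{color=white, weight=16, shape=hexagon} → shape is hexagon → No match.
{color=black, weight=6, shape=star} → shape is star → Match.
{color=red, weight=2, shape=circle} → shape is circle → No match.
{color=yellow, weight=15, shape=star} → shape is star → Match.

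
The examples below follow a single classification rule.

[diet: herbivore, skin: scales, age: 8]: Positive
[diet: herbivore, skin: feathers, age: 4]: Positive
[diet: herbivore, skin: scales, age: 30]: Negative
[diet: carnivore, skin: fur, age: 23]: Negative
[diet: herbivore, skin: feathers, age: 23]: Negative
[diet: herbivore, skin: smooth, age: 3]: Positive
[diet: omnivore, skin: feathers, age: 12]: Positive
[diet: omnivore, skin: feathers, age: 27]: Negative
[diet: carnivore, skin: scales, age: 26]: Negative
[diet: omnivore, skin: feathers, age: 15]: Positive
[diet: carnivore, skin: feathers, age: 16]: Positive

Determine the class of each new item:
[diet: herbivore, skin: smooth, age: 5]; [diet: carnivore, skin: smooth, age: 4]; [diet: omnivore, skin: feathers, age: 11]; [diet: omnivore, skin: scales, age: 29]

Positive, Positive, Positive, Negative

Rule: age ≤ 16. This holds for each 'Positive' example and fails for each 'Negative' one.
[diet: herbivore, skin: smooth, age: 5]: age = 5, satisfies this → Positive. [diet: carnivore, skin: smooth, age: 4]: age = 4, satisfies this → Positive. [diet: omnivore, skin: feathers, age: 11]: age = 11, satisfies this → Positive. [diet: omnivore, skin: scales, age: 29]: age = 29, does not satisfy this → Negative.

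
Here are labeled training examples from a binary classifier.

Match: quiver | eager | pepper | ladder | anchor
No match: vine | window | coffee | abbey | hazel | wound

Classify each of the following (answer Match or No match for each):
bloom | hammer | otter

No match, Match, Match

A rule that fits every label: contains 'r' — true of each 'Match' example, false of each 'No match' one.
bloom: no 'r' — does not pass, so No match.
hammer: has 'r' — has this property, so Match.
otter: has 'r' — has this property, so Match.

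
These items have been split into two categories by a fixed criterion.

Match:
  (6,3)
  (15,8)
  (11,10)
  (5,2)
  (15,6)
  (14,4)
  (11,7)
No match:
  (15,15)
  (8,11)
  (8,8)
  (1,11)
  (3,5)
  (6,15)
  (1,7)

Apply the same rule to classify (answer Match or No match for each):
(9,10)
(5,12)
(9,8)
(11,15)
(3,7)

No match, No match, Match, No match, No match

Looking at the examples, the only property every 'Match' case has and every 'No match' case lacks is: first > second.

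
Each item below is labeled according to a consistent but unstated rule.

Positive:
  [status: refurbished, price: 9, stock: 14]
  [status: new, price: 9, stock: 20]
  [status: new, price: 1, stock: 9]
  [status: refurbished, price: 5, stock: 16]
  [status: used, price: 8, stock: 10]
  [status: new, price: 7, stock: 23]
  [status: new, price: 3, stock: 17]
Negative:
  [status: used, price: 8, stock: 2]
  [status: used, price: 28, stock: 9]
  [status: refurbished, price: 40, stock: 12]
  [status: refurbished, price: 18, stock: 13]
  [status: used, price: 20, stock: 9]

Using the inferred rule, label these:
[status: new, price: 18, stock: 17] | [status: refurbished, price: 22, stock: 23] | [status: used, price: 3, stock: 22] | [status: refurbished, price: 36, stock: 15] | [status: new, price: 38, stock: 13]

Every 'Positive' example satisfies: price ≤ 9 AND stock ≥ 9. None of the 'Negative' examples do.
[status: new, price: 18, stock: 17]: price = 18, stock = 17, doesn't qualify → Negative. [status: refurbished, price: 22, stock: 23]: price = 22, stock = 23, doesn't qualify → Negative. [status: used, price: 3, stock: 22]: price = 3, stock = 22, qualifies → Positive. [status: refurbished, price: 36, stock: 15]: price = 36, stock = 15, doesn't qualify → Negative. [status: new, price: 38, stock: 13]: price = 38, stock = 13, doesn't qualify → Negative.

Negative, Negative, Positive, Negative, Negative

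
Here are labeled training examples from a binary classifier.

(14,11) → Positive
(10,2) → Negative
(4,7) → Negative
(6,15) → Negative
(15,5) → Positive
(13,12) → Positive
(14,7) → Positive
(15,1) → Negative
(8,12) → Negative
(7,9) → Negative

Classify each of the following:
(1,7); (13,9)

Every 'Positive' example satisfies: first > second AND sum ≥ 20. None of the 'Negative' examples do.
(1,7): 1 < 7, 1+7 = 8, doesn't match → Negative. (13,9): 13 > 9, 13+9 = 22, fits → Positive.

Negative, Positive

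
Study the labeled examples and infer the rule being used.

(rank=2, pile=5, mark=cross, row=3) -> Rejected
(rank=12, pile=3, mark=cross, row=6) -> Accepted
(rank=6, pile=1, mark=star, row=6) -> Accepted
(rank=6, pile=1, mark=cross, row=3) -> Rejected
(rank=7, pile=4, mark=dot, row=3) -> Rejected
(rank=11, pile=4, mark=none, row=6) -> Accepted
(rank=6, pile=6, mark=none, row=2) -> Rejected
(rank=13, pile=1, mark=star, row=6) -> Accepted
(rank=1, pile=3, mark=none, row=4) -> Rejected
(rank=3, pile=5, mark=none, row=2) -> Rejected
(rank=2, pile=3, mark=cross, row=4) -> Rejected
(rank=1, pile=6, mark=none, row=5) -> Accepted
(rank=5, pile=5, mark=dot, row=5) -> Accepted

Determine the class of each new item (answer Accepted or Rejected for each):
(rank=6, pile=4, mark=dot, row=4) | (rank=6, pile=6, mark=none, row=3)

Rejected, Rejected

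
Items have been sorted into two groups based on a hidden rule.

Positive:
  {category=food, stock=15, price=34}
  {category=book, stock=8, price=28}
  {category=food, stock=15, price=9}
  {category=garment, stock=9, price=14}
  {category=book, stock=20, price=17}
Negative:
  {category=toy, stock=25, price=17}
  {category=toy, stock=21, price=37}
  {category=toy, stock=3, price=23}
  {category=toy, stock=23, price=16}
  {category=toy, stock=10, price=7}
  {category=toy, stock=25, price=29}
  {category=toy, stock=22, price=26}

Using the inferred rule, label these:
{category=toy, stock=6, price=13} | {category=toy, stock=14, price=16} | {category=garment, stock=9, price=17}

The simplest hypothesis consistent with all the labels is: category is not toy.
{category=toy, stock=6, price=13}: Negative (category is toy). {category=toy, stock=14, price=16}: Negative (category is toy). {category=garment, stock=9, price=17}: Positive (category is garment).

Negative, Negative, Positive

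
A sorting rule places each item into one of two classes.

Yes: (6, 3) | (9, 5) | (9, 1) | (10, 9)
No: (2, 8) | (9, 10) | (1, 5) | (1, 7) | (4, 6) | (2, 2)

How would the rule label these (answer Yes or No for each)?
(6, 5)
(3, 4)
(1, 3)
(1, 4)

'Yes' ⟺ first > second.
Yes: (6, 5), since 6 > 5.
No: (3, 4), since 3 < 4.
No: (1, 3), since 1 < 3.
No: (1, 4), since 1 < 4.

Yes, No, No, No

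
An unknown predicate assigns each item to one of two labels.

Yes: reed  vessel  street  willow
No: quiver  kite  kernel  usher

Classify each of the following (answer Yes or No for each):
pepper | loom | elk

The rule appears to be: has a double letter.

Yes, Yes, No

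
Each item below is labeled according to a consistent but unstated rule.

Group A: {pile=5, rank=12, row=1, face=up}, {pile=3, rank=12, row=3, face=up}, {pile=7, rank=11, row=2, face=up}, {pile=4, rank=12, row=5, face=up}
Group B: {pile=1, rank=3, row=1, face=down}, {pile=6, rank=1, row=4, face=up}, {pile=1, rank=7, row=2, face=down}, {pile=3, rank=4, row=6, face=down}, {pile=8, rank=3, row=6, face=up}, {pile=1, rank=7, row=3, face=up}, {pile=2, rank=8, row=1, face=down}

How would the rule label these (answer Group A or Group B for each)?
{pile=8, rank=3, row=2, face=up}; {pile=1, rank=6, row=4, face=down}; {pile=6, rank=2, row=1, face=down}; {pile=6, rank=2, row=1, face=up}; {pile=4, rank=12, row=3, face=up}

Group B, Group B, Group B, Group B, Group A

A rule that fits every label: rank ≥ 11 — true of each 'Group A' example, false of each 'Group B' one.
{pile=8, rank=3, row=2, face=up}: rank = 3 — doesn't match, so Group B. {pile=1, rank=6, row=4, face=down}: rank = 6 — doesn't match, so Group B. {pile=6, rank=2, row=1, face=down}: rank = 2 — doesn't match, so Group B. {pile=6, rank=2, row=1, face=up}: rank = 2 — doesn't match, so Group B. {pile=4, rank=12, row=3, face=up}: rank = 12 — has this property, so Group A.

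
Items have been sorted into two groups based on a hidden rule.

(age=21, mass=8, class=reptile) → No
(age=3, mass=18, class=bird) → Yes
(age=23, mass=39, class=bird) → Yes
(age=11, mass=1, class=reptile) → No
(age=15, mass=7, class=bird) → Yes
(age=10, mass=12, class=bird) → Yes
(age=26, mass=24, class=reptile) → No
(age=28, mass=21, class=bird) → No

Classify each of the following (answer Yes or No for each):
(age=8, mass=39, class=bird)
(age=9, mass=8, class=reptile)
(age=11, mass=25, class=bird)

A rule that fits every label: class is bird AND age ≤ 23 — true of each 'Yes' example, false of each 'No' one.
(age=8, mass=39, class=bird): Yes (class is bird, age = 8).
(age=9, mass=8, class=reptile): No (class is reptile, age = 9).
(age=11, mass=25, class=bird): Yes (class is bird, age = 11).

Yes, No, Yes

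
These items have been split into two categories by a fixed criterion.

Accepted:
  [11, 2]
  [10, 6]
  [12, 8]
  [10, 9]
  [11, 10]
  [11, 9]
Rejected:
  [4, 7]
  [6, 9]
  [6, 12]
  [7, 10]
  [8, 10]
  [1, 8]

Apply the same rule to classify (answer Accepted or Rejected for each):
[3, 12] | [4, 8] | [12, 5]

Rule: first > second. This holds for each 'Accepted' example and fails for each 'Rejected' one.
[3, 12] — 3 < 12, hence Rejected. [4, 8] — 4 < 8, hence Rejected. [12, 5] — 12 > 5, hence Accepted.

Rejected, Rejected, Accepted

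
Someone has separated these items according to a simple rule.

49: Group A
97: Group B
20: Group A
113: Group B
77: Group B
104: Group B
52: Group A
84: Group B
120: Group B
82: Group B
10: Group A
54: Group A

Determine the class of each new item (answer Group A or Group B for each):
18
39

'Group A' ⟺ at most 54.

Group A, Group A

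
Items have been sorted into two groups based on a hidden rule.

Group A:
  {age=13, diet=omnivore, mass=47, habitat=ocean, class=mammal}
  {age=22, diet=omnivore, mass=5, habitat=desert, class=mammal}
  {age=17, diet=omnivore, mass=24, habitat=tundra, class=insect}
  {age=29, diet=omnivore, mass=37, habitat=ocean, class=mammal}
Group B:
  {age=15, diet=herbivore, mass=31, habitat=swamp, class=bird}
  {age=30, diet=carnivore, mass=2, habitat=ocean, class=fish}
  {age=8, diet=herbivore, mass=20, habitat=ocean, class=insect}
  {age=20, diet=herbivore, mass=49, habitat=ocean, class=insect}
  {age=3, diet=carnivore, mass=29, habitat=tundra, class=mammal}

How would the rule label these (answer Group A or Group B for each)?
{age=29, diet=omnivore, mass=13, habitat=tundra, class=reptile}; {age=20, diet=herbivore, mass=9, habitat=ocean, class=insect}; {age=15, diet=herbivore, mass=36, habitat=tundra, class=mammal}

Group A, Group B, Group B

One predicate separates the groups cleanly: diet is omnivore.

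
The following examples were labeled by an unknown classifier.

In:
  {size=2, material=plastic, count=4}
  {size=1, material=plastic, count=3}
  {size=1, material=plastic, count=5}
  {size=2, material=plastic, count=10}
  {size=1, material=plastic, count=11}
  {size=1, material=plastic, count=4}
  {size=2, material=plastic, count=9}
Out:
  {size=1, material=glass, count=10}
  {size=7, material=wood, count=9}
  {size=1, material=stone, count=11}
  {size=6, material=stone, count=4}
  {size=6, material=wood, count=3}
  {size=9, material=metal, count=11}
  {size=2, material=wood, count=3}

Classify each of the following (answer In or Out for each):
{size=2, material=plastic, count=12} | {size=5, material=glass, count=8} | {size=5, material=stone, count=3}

Looking at the examples, the only property every 'In' case has and every 'Out' case lacks is: material is plastic.
{size=2, material=plastic, count=12}: In (material is plastic). {size=5, material=glass, count=8}: Out (material is glass). {size=5, material=stone, count=3}: Out (material is stone).

In, Out, Out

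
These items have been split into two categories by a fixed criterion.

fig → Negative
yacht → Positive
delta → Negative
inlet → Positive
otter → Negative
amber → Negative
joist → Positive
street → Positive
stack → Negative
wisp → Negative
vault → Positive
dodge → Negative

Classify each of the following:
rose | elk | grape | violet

Negative, Negative, Negative, Positive

The common property of the 'Positive' items is: ends with 't'. No 'Negative' item has it.
rose: Negative (ends with 'e'). elk: Negative (ends with 'k'). grape: Negative (ends with 'e'). violet: Positive (ends with 't').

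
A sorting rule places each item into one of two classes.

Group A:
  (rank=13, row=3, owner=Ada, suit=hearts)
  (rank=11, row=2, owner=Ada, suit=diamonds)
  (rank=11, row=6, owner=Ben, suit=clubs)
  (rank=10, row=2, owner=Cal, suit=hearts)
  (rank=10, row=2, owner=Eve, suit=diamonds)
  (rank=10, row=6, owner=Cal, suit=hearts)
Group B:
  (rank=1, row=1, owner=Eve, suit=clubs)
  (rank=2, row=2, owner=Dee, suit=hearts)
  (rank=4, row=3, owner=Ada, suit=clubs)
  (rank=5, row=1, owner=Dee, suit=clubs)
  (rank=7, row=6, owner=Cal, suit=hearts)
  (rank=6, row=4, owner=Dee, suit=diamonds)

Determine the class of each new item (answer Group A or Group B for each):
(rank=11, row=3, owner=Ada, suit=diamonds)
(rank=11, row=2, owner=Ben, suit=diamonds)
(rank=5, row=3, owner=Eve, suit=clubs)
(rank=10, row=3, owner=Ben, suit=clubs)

The classifier is using: rank ≥ 10.
(rank=11, row=3, owner=Ada, suit=diamonds): rank = 11 — passes, so Group A.
(rank=11, row=2, owner=Ben, suit=diamonds): rank = 11 — passes, so Group A.
(rank=5, row=3, owner=Eve, suit=clubs): rank = 5 — fails this test, so Group B.
(rank=10, row=3, owner=Ben, suit=clubs): rank = 10 — passes, so Group A.

Group A, Group A, Group B, Group A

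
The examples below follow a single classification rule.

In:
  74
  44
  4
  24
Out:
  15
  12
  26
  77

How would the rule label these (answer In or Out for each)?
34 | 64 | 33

In, In, Out

Every 'In' example satisfies: ends in digit 4. None of the 'Out' examples do.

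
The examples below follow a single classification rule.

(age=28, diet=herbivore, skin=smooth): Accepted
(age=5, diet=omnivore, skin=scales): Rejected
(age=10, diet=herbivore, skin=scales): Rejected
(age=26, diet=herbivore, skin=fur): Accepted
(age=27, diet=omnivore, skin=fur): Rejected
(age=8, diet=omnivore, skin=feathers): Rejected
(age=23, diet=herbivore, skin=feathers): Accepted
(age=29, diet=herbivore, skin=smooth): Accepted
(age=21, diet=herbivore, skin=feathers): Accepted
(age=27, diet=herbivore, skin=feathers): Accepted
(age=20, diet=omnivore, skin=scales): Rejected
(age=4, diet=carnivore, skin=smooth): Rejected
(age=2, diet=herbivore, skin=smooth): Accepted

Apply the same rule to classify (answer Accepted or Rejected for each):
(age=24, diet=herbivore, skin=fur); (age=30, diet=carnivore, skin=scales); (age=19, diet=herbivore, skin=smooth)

Accepted, Rejected, Accepted

The simplest hypothesis consistent with all the labels is: diet is herbivore AND age ≠ 10.
(age=24, diet=herbivore, skin=fur): Accepted (diet is herbivore, age = 24). (age=30, diet=carnivore, skin=scales): Rejected (diet is carnivore, age = 30). (age=19, diet=herbivore, skin=smooth): Accepted (diet is herbivore, age = 19).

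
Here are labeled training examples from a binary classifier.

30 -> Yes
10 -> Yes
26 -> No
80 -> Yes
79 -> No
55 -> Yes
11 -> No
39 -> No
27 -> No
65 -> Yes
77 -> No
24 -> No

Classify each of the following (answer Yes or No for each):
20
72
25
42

A rule that fits every label: multiple of 5 — true of each 'Yes' example, false of each 'No' one.
20: Yes (20 = 5·4).
72: No (72 = 5·14 + 2).
25: Yes (25 = 5·5).
42: No (42 = 5·8 + 2).

Yes, No, Yes, No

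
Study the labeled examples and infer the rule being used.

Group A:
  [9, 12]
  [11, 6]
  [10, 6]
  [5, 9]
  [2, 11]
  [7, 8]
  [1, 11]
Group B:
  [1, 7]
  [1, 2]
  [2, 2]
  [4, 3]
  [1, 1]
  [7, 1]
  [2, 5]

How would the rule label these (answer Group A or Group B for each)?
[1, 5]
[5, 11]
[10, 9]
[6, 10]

Group B, Group A, Group A, Group A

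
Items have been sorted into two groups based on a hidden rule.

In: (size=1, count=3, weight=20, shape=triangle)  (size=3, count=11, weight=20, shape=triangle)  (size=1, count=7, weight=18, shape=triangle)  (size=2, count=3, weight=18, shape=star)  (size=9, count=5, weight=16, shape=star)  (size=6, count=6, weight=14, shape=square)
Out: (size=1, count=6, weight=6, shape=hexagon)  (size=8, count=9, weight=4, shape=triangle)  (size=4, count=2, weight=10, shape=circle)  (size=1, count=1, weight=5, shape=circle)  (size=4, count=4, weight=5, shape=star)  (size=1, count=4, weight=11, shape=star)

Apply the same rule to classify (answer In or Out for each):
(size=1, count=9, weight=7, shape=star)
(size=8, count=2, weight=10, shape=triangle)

Out, Out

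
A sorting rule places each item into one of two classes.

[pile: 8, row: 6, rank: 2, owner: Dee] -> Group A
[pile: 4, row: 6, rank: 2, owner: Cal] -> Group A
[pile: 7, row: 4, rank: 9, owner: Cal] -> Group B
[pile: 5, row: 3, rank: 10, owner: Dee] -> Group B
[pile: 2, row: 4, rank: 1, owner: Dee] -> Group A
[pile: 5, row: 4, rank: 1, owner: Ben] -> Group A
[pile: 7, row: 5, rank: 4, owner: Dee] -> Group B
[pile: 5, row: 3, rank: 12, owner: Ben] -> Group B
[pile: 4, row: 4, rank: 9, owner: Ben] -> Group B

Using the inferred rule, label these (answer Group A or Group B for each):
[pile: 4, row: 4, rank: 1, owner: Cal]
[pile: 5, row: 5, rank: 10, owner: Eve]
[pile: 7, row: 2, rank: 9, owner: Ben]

All 'Group A' examples share one property — rank ≤ 2 — and every 'Group B' example lacks it.

Group A, Group B, Group B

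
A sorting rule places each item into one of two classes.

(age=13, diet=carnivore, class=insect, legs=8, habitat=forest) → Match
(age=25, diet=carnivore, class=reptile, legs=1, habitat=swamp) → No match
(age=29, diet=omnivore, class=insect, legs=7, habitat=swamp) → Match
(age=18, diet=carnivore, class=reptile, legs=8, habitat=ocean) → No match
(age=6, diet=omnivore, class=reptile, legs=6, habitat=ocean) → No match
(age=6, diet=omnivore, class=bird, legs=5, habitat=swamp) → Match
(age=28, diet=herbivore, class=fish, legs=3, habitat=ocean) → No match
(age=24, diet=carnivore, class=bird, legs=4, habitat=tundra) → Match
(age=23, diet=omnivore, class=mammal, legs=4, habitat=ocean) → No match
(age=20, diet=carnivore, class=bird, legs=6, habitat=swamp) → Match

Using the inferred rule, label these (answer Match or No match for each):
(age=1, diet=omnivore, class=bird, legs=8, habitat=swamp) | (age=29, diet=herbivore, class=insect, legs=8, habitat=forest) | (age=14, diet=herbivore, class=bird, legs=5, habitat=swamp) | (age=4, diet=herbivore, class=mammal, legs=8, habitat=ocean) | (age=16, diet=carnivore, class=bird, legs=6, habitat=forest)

Match, Match, Match, No match, Match

Rule: class is bird OR class is insect. This holds for each 'Match' example and fails for each 'No match' one.
(age=1, diet=omnivore, class=bird, legs=8, habitat=swamp): class is bird, checks out → Match. (age=29, diet=herbivore, class=insect, legs=8, habitat=forest): class is insect, checks out → Match. (age=14, diet=herbivore, class=bird, legs=5, habitat=swamp): class is bird, checks out → Match. (age=4, diet=herbivore, class=mammal, legs=8, habitat=ocean): class is mammal, does not fit → No match. (age=16, diet=carnivore, class=bird, legs=6, habitat=forest): class is bird, checks out → Match.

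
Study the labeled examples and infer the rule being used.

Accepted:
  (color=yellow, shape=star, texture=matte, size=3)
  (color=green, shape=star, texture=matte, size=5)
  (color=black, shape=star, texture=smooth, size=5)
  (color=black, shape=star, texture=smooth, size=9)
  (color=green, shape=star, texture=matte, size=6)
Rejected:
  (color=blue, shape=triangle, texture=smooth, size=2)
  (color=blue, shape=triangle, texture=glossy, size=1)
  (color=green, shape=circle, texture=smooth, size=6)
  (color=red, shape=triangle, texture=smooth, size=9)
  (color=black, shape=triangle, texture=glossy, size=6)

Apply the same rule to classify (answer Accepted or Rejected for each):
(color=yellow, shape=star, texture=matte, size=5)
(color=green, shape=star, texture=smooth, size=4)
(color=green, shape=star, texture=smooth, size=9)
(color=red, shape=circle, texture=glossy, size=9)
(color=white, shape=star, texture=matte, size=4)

Accepted, Accepted, Accepted, Rejected, Accepted

The simplest hypothesis consistent with all the labels is: shape is star.
Accepted: (color=yellow, shape=star, texture=matte, size=5), since shape is star. Accepted: (color=green, shape=star, texture=smooth, size=4), since shape is star. Accepted: (color=green, shape=star, texture=smooth, size=9), since shape is star. Rejected: (color=red, shape=circle, texture=glossy, size=9), since shape is circle. Accepted: (color=white, shape=star, texture=matte, size=4), since shape is star.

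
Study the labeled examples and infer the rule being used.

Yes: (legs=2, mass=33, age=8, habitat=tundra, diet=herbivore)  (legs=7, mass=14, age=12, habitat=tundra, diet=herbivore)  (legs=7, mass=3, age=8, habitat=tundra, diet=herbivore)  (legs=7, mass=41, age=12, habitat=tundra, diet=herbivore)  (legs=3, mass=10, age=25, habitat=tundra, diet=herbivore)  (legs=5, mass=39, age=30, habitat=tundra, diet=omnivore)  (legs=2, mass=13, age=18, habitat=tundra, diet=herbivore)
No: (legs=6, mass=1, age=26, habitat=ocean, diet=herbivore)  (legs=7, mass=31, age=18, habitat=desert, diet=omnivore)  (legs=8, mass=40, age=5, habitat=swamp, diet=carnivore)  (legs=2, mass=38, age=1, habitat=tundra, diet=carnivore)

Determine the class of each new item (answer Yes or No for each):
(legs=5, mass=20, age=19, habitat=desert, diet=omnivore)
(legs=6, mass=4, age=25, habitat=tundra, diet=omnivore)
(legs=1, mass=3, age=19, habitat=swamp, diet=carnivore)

No, Yes, No

The simplest hypothesis consistent with all the labels is: habitat is tundra AND age ≥ 5.
(legs=5, mass=20, age=19, habitat=desert, diet=omnivore): habitat is desert, age = 19 — does not pass, so No. (legs=6, mass=4, age=25, habitat=tundra, diet=omnivore): habitat is tundra, age = 25 — qualifies, so Yes. (legs=1, mass=3, age=19, habitat=swamp, diet=carnivore): habitat is swamp, age = 19 — does not pass, so No.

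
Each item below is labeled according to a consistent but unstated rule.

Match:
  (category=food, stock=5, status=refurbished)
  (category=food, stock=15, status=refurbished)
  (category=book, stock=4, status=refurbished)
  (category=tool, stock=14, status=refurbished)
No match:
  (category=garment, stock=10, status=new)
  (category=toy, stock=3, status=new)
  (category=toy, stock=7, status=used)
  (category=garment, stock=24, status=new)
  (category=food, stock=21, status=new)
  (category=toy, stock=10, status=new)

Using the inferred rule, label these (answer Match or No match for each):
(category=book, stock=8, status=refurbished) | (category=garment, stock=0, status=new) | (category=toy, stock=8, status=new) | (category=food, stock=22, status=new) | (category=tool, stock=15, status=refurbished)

Match, No match, No match, No match, Match

All 'Match' examples share one property — status is refurbished — and every 'No match' example lacks it.
(category=book, stock=8, status=refurbished): status is refurbished — meets the rule, so Match.
(category=garment, stock=0, status=new): status is new — does not pass, so No match.
(category=toy, stock=8, status=new): status is new — does not pass, so No match.
(category=food, stock=22, status=new): status is new — does not pass, so No match.
(category=tool, stock=15, status=refurbished): status is refurbished — meets the rule, so Match.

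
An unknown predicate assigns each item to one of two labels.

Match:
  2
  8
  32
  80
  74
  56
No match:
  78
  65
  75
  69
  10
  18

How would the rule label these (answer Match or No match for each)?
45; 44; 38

No match, Match, Match

The rule appears to be: ≡ 2 (mod 6).
45: 45 mod 6 = 3, doesn't match → No match. 44: 44 mod 6 = 2, satisfies this → Match. 38: 38 mod 6 = 2, satisfies this → Match.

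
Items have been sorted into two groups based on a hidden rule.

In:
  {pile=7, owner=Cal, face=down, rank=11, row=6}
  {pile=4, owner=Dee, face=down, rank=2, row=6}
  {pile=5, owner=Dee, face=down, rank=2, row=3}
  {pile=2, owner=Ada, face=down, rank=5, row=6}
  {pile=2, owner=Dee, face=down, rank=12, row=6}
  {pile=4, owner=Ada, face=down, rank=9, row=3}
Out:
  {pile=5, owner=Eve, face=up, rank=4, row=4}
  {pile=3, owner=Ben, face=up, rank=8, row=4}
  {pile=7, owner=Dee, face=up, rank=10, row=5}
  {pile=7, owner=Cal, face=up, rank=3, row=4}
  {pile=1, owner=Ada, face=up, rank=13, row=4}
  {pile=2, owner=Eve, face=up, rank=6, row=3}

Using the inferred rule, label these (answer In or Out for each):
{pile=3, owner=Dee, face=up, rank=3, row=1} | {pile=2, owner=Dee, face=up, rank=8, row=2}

Out, Out

Rule: face is down. This holds for each 'In' example and fails for each 'Out' one.
{pile=3, owner=Dee, face=up, rank=3, row=1}: face is up — doesn't match, so Out. {pile=2, owner=Dee, face=up, rank=8, row=2}: face is up — doesn't match, so Out.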